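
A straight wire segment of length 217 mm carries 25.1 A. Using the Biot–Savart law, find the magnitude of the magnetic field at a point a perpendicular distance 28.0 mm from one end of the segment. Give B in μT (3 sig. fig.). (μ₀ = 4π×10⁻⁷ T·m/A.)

B ≈ 88.9 μT

For a finite straight segment, B = (μ₀I/4πd)(sinθ₁ + sinθ₂), where θ₁, θ₂ are the angles from the perpendicular to each end.
The perpendicular foot is at one end, so the two end-offsets along the wire are 0 and L = 0.217 m.
sinθ₁ = 0/√(0²+0.028²) = 0.0000; sinθ₂ = 0.217/√(0.217²+0.028²) = 0.9918.
B = (4π×10⁻⁷ × 25.1) / (4π × 0.028) × (0.0000 + 0.9918) = 8.89×10⁻⁵ T.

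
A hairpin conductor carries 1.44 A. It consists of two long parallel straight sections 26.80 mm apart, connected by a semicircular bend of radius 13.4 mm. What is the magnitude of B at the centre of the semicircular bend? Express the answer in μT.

B ≈ 55.3 μT

The semicircular arc contributes B_arc = μ₀I·π/(4πR) = μ₀I/(4R) = 3.38×10⁻⁵ T.
Each semi-infinite lead is at perpendicular distance R = 0.0134 m from the centre, with the perpendicular foot at its near end, so it contributes μ₀I/(4πR); both point the same way, together 2.15×10⁻⁵ T.
Arc and leads all point the same direction: B = 3.38×10⁻⁵ + 2.15×10⁻⁵ = 5.53×10⁻⁵ T.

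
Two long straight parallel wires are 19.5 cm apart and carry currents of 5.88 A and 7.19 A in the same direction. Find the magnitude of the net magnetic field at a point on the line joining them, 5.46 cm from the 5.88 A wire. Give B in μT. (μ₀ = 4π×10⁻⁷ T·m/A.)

Each long wire gives B = μ₀I/(2πd). Distances are d₁ = 0.0546 m and d₂ = 0.1404 m.
B₁ = 2.15×10⁻⁵ T, B₂ = 1.02×10⁻⁵ T.
Between parallel currents the two contributions point in opposite directions, so they subtract. B = |B₁ − B₂| = |2.15×10⁻⁵ − 1.02×10⁻⁵| = 1.13×10⁻⁵ T.

B ≈ 11.3 μT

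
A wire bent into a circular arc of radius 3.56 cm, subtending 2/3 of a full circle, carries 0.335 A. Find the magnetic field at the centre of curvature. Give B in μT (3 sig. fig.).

B ≈ 3.94 μT

The Biot–Savart field of a circular arc at its centre is B = μ₀Iφ/(4πR), with φ = 4.189 rad.
B = (4π×10⁻⁷ × 0.335 × 4.189) / (4π × 0.0356) = 3.94×10⁻⁶ T.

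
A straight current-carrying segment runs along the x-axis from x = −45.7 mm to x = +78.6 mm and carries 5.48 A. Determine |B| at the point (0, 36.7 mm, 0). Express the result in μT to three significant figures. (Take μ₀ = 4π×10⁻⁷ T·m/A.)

For a finite straight segment, B = (μ₀I/4πd)(sinθ₁ + sinθ₂), where θ₁, θ₂ are the angles from the perpendicular to each end.
The perpendicular distance is d = 0.0367 m; the end-offsets along the wire are a = 0.0457 m and b = 0.0786 m.
sinθ₁ = 0.0457/√(0.0457²+0.0367²) = 0.7797; sinθ₂ = 0.0786/√(0.0786²+0.0367²) = 0.9061.
B = (4π×10⁻⁷ × 5.48) / (4π × 0.0367) × (0.7797 + 0.9061) = 2.52×10⁻⁵ T.

B ≈ 25.2 μT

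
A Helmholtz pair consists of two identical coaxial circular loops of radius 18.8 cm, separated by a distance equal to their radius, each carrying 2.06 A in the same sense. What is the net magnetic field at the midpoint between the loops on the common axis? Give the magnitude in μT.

B ≈ 9.85 μT

Each loop contributes B = μ₀IR²/[2(R²+z²)^(3/2)] on the axis, with z measured from that loop.
Loop 1 (z = 0.094 m): B₁ = 4.93×10⁻⁶ T. Loop 2 (z = 0.094 m): B₂ = 4.93×10⁻⁶ T.
The fields add: B = B₁ + B₂ = 9.85×10⁻⁶ T.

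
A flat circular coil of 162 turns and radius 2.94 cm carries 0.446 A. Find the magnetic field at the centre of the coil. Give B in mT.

B ≈ 1.54 mT

For an N-turn flat coil, B = Nμ₀I/(2R) with R = 0.0294 m.
B = 162 × 9.53×10⁻⁶ T = 1.54×10⁻³ T.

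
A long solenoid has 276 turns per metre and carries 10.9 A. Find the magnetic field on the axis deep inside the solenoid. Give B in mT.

Inside a long solenoid, B = μ₀nI with n = 276 turns/m.
B = 4π×10⁻⁷ × 276 × 10.9 = 3.78×10⁻³ T.

B ≈ 3.78 mT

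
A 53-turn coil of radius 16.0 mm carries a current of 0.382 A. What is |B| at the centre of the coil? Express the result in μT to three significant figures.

B ≈ 795 μT

For an N-turn flat coil, B = Nμ₀I/(2R) with R = 0.016 m.
B = 53 × 1.50×10⁻⁵ T = 7.95×10⁻⁴ T.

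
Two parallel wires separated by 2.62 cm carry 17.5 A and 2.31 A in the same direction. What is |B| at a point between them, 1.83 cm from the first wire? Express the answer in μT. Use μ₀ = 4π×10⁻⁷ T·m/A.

Each long wire gives B = μ₀I/(2πd). Distances are d₁ = 0.0183 m and d₂ = 0.0079 m.
B₁ = 1.91×10⁻⁴ T, B₂ = 5.85×10⁻⁵ T.
Between parallel currents the two contributions point in opposite directions, so they subtract. B = |B₁ − B₂| = |1.91×10⁻⁴ − 5.85×10⁻⁵| = 1.33×10⁻⁴ T.

B ≈ 133 μT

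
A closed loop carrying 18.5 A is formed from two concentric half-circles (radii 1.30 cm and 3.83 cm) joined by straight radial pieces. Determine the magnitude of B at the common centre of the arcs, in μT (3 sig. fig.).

The radial connectors point toward the centre, so dl × r̂ = 0 and they contribute nothing.
Each semicircle gives μ₀I/(4R): inner arc 4.47×10⁻⁴ T, outer arc 1.52×10⁻⁴ T.
The two arcs carry current in opposite angular senses, so their fields oppose: B = |4.47×10⁻⁴ − 1.52×10⁻⁴| = 2.95×10⁻⁴ T.

B ≈ 295 μT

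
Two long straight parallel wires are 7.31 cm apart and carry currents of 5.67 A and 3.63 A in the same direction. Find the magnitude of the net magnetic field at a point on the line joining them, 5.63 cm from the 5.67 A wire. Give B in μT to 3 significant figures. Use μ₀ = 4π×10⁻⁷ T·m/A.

B ≈ 23.1 μT

Each long wire gives B = μ₀I/(2πd). Distances are d₁ = 0.0563 m and d₂ = 0.0168 m.
B₁ = 2.01×10⁻⁵ T, B₂ = 4.32×10⁻⁵ T.
Between parallel currents the two contributions point in opposite directions, so they subtract. B = |B₁ − B₂| = |2.01×10⁻⁵ − 4.32×10⁻⁵| = 2.31×10⁻⁵ T.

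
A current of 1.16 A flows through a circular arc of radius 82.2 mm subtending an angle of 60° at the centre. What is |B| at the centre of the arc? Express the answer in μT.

B ≈ 1.48 μT

The Biot–Savart field of a circular arc at its centre is B = μ₀Iφ/(4πR), with φ = 1.047 rad.
B = (4π×10⁻⁷ × 1.16 × 1.047) / (4π × 0.0822) = 1.48×10⁻⁶ T.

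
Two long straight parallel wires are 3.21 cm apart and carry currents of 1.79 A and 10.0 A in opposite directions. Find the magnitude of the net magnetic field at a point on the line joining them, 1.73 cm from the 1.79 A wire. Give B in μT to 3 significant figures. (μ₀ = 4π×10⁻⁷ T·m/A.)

Each long wire gives B = μ₀I/(2πd). Distances are d₁ = 0.0173 m and d₂ = 0.0148 m.
B₁ = 2.07×10⁻⁵ T, B₂ = 1.35×10⁻⁴ T.
Between antiparallel currents both contributions point the same way, so they add. B = B₁ + B₂ = 2.07×10⁻⁵ + 1.35×10⁻⁴ = 1.56×10⁻⁴ T.

B ≈ 156 μT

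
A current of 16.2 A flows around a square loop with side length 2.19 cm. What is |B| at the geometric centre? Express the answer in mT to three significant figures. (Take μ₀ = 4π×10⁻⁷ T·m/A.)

Each side is a finite straight segment at perpendicular distance d = a/(2 tan(π/4)) = 0.01095 m from the centre, with end-angles ±π/4.
One side contributes B₁ = (μ₀I/4πd)·2 sin(π/4) = 2.09×10⁻⁴ T.
All 4 sides add in the same direction: B = 4 × 2.09×10⁻⁴ = 8.37×10⁻⁴ T.

B ≈ 0.837 mT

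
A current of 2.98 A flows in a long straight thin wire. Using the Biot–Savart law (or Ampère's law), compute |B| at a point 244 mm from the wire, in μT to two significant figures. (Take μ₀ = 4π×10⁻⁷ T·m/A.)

For an infinitely long straight wire, B = μ₀I/(2πd).
B = (4π×10⁻⁷ × 2.98) / (2π × 0.244) = 2.44×10⁻⁶ T.

B ≈ 2.4 μT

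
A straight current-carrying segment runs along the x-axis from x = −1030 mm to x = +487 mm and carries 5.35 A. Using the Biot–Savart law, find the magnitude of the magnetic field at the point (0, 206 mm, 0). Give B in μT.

For a finite straight segment, B = (μ₀I/4πd)(sinθ₁ + sinθ₂), where θ₁, θ₂ are the angles from the perpendicular to each end.
The perpendicular distance is d = 0.206 m; the end-offsets along the wire are a = 1.03 m and b = 0.487 m.
sinθ₁ = 1.03/√(1.03²+0.206²) = 0.9806; sinθ₂ = 0.487/√(0.487²+0.206²) = 0.9210.
B = (4π×10⁻⁷ × 5.35) / (4π × 0.206) × (0.9806 + 0.9210) = 4.94×10⁻⁶ T.

B ≈ 4.94 μT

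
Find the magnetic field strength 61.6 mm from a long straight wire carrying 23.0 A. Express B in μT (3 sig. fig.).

For an infinitely long straight wire, B = μ₀I/(2πd).
B = (4π×10⁻⁷ × 23.0) / (2π × 0.0616) = 7.47×10⁻⁵ T.

B ≈ 74.7 μT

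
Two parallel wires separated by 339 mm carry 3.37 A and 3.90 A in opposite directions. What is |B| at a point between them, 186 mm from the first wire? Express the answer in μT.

Each long wire gives B = μ₀I/(2πd). Distances are d₁ = 0.186 m and d₂ = 0.153 m.
B₁ = 3.62×10⁻⁶ T, B₂ = 5.10×10⁻⁶ T.
Between antiparallel currents both contributions point the same way, so they add. B = B₁ + B₂ = 3.62×10⁻⁶ + 5.10×10⁻⁶ = 8.72×10⁻⁶ T.

B ≈ 8.72 μT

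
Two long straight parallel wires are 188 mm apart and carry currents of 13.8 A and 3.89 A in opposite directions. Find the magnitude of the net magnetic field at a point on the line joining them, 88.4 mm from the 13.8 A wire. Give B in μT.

Each long wire gives B = μ₀I/(2πd). Distances are d₁ = 0.0884 m and d₂ = 0.0996 m.
B₁ = 3.12×10⁻⁵ T, B₂ = 7.81×10⁻⁶ T.
Between antiparallel currents both contributions point the same way, so they add. B = B₁ + B₂ = 3.12×10⁻⁵ + 7.81×10⁻⁶ = 3.90×10⁻⁵ T.

B ≈ 39.0 μT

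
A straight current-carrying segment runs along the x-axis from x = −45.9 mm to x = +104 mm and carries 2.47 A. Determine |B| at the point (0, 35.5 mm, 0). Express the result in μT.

B ≈ 12.1 μT

For a finite straight segment, B = (μ₀I/4πd)(sinθ₁ + sinθ₂), where θ₁, θ₂ are the angles from the perpendicular to each end.
The perpendicular distance is d = 0.0355 m; the end-offsets along the wire are a = 0.0459 m and b = 0.104 m.
sinθ₁ = 0.0459/√(0.0459²+0.0355²) = 0.7910; sinθ₂ = 0.104/√(0.104²+0.0355²) = 0.9464.
B = (4π×10⁻⁷ × 2.47) / (4π × 0.0355) × (0.7910 + 0.9464) = 1.21×10⁻⁵ T.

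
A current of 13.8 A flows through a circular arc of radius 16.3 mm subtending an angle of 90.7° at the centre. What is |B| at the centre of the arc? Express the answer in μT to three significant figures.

The Biot–Savart field of a circular arc at its centre is B = μ₀Iφ/(4πR), with φ = 1.583 rad.
B = (4π×10⁻⁷ × 13.8 × 1.583) / (4π × 0.0163) = 1.34×10⁻⁴ T.

B ≈ 134 μT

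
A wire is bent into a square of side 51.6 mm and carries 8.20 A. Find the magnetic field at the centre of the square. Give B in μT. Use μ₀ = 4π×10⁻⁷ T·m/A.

Each side is a finite straight segment at perpendicular distance d = a/(2 tan(π/4)) = 0.0258 m from the centre, with end-angles ±π/4.
One side contributes B₁ = (μ₀I/4πd)·2 sin(π/4) = 4.49×10⁻⁵ T.
All 4 sides add in the same direction: B = 4 × 4.49×10⁻⁵ = 1.80×10⁻⁴ T.

B ≈ 180 μT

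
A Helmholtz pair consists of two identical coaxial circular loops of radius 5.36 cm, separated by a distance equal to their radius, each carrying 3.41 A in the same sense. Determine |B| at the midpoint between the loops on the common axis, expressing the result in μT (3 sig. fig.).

Each loop contributes B = μ₀IR²/[2(R²+z²)^(3/2)] on the axis, with z measured from that loop.
Loop 1 (z = 0.0268 m): B₁ = 2.86×10⁻⁵ T. Loop 2 (z = 0.0268 m): B₂ = 2.86×10⁻⁵ T.
The fields add: B = B₁ + B₂ = 5.72×10⁻⁵ T.

B ≈ 57.2 μT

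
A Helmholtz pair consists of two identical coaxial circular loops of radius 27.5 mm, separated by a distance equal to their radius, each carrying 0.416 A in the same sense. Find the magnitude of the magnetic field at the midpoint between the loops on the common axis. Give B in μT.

B ≈ 13.6 μT

Each loop contributes B = μ₀IR²/[2(R²+z²)^(3/2)] on the axis, with z measured from that loop.
Loop 1 (z = 0.01375 m): B₁ = 6.80×10⁻⁶ T. Loop 2 (z = 0.01375 m): B₂ = 6.80×10⁻⁶ T.
The fields add: B = B₁ + B₂ = 1.36×10⁻⁵ T.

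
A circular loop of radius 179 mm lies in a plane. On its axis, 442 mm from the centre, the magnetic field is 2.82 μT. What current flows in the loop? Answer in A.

I ≈ 15.2 A

On the axis of a loop, B = μ₀IR²/[2(R²+z²)^(3/2)], so I = 2B(R²+z²)^(3/2)/(μ₀R²).
R² + z² = 0.03204 + 0.1954 = 0.2274 m²; raised to 3/2 gives 0.108 m³.
I = 2 × 2.82×10⁻⁶ × 0.108 / (1.26×10⁻⁶ × 0.03204) = 15.2 A.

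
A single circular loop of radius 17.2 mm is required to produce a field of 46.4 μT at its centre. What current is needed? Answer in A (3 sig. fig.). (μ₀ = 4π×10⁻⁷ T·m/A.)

At the centre of a circular loop B = μ₀I/(2R), so I = 2RB/μ₀.
With R = 0.0172 m, I = 2 × 0.0172 × 4.64×10⁻⁵ / (4π×10⁻⁷) = 1.27 A.

I ≈ 1.27 A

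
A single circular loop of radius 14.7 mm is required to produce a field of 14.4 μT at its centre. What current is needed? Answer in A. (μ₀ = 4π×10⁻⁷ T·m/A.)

I ≈ 0.337 A

At the centre of a circular loop B = μ₀I/(2R), so I = 2RB/μ₀.
With R = 0.0147 m, I = 2 × 0.0147 × 1.44×10⁻⁵ / (4π×10⁻⁷) = 0.337 A.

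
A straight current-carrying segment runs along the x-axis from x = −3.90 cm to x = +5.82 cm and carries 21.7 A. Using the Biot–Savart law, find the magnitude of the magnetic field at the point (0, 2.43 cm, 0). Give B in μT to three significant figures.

B ≈ 158 μT

For a finite straight segment, B = (μ₀I/4πd)(sinθ₁ + sinθ₂), where θ₁, θ₂ are the angles from the perpendicular to each end.
The perpendicular distance is d = 0.0243 m; the end-offsets along the wire are a = 0.039 m and b = 0.0582 m.
sinθ₁ = 0.039/√(0.039²+0.0243²) = 0.8487; sinθ₂ = 0.0582/√(0.0582²+0.0243²) = 0.9228.
B = (4π×10⁻⁷ × 21.7) / (4π × 0.0243) × (0.8487 + 0.9228) = 1.58×10⁻⁴ T.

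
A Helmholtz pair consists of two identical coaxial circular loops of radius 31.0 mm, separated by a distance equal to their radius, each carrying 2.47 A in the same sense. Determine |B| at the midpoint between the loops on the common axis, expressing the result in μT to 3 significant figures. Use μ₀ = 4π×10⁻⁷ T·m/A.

Each loop contributes B = μ₀IR²/[2(R²+z²)^(3/2)] on the axis, with z measured from that loop.
Loop 1 (z = 0.0155 m): B₁ = 3.58×10⁻⁵ T. Loop 2 (z = 0.0155 m): B₂ = 3.58×10⁻⁵ T.
The fields add: B = B₁ + B₂ = 7.16×10⁻⁵ T.

B ≈ 71.6 μT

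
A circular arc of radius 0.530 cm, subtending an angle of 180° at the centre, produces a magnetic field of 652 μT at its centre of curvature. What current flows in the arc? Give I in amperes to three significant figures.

For a circular arc, B = μ₀Iφ/(4πR) with φ in radians; here φ = 3.142 rad.
So I = 4πRB/(μ₀φ) = 4π × 0.0053 × 6.52×10⁻⁴ / (4π×10⁻⁷ × 3.142) = 11.0 A.

I ≈ 11.0 A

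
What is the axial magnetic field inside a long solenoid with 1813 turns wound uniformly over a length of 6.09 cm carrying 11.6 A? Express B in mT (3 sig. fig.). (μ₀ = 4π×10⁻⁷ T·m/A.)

Inside a long solenoid, B = μ₀nI with n = 2.977×10⁴ turns/m.
B = 4π×10⁻⁷ × 2.977×10⁴ × 11.6 = 0.434 T.

B ≈ 434 mT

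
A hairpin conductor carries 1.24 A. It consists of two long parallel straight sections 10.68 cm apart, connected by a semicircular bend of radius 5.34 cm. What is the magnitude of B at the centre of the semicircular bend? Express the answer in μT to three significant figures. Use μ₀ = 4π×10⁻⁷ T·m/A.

B ≈ 11.9 μT

The semicircular arc contributes B_arc = μ₀I·π/(4πR) = μ₀I/(4R) = 7.30×10⁻⁶ T.
Each semi-infinite lead is at perpendicular distance R = 0.0534 m from the centre, with the perpendicular foot at its near end, so it contributes μ₀I/(4πR); both point the same way, together 4.64×10⁻⁶ T.
Arc and leads all point the same direction: B = 7.30×10⁻⁶ + 4.64×10⁻⁶ = 1.19×10⁻⁵ T.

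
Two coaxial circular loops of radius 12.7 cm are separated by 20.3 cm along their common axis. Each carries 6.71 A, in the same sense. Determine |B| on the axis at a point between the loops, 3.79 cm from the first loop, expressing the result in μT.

B ≈ 36.7 μT

Each loop contributes B = μ₀IR²/[2(R²+z²)^(3/2)] on the axis, with z measured from that loop.
Loop 1 (z = 0.0379 m): B₁ = 2.92×10⁻⁵ T. Loop 2 (z = 0.1651 m): B₂ = 7.52×10⁻⁶ T.
The fields add: B = B₁ + B₂ = 3.67×10⁻⁵ T.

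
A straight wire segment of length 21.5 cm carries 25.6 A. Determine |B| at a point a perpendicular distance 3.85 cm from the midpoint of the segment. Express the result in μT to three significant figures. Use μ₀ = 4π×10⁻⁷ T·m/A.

B ≈ 125 μT

For a finite straight segment, B = (μ₀I/4πd)(sinθ₁ + sinθ₂), where θ₁, θ₂ are the angles from the perpendicular to each end.
The perpendicular from the point meets the wire at its midpoint, so each end is L/2 = 0.1075 m away along the wire.
sinθ₁ = 0.1075/√(0.1075²+0.0385²) = 0.9414; sinθ₂ = 0.1075/√(0.1075²+0.0385²) = 0.9414.
B = (4π×10⁻⁷ × 25.6) / (4π × 0.0385) × (0.9414 + 0.9414) = 1.25×10⁻⁴ T.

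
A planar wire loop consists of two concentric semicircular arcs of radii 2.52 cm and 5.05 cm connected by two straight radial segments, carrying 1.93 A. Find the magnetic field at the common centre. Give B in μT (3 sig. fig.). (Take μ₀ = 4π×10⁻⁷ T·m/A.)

B ≈ 12.1 μT

The radial connectors point toward the centre, so dl × r̂ = 0 and they contribute nothing.
Each semicircle gives μ₀I/(4R): inner arc 2.41×10⁻⁵ T, outer arc 1.20×10⁻⁵ T.
The two arcs carry current in opposite angular senses, so their fields oppose: B = |2.41×10⁻⁵ − 1.20×10⁻⁵| = 1.21×10⁻⁵ T.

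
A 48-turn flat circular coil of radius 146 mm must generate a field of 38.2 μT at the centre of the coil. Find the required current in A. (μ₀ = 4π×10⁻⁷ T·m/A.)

I ≈ 0.185 A

For an N-turn coil, B = Nμ₀I/(2R) with R = 0.146 m, so I = 2RB/(Nμ₀) = 2 × 0.146 × 3.82×10⁻⁵ / (48 × 4π×10⁻⁷) = 0.185 A.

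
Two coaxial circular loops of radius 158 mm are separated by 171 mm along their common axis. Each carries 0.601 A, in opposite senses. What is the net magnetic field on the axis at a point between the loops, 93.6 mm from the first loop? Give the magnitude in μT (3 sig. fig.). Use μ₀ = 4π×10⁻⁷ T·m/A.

B ≈ 0.209 μT

Each loop contributes B = μ₀IR²/[2(R²+z²)^(3/2)] on the axis, with z measured from that loop.
Loop 1 (z = 0.0936 m): B₁ = 1.52×10⁻⁶ T. Loop 2 (z = 0.0774 m): B₂ = 1.73×10⁻⁶ T.
The fields oppose: B = |B₁ − B₂| = 2.09×10⁻⁷ T.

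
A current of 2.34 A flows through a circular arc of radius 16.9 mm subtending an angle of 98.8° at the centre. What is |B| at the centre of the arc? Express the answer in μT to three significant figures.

B ≈ 23.9 μT

The Biot–Savart field of a circular arc at its centre is B = μ₀Iφ/(4πR), with φ = 1.724 rad.
B = (4π×10⁻⁷ × 2.34 × 1.724) / (4π × 0.0169) = 2.39×10⁻⁵ T.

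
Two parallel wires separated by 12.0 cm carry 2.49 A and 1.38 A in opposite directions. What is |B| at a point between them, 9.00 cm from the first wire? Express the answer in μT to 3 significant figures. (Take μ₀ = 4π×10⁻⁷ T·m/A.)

Each long wire gives B = μ₀I/(2πd). Distances are d₁ = 0.09 m and d₂ = 0.03 m.
B₁ = 5.53×10⁻⁶ T, B₂ = 9.20×10⁻⁶ T.
Between antiparallel currents both contributions point the same way, so they add. B = B₁ + B₂ = 5.53×10⁻⁶ + 9.20×10⁻⁶ = 1.47×10⁻⁵ T.

B ≈ 14.7 μT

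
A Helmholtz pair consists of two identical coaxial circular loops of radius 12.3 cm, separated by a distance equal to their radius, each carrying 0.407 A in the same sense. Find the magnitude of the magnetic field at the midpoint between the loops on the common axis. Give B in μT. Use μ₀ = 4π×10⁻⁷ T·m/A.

B ≈ 2.98 μT

Each loop contributes B = μ₀IR²/[2(R²+z²)^(3/2)] on the axis, with z measured from that loop.
Loop 1 (z = 0.0615 m): B₁ = 1.49×10⁻⁶ T. Loop 2 (z = 0.0615 m): B₂ = 1.49×10⁻⁶ T.
The fields add: B = B₁ + B₂ = 2.98×10⁻⁶ T.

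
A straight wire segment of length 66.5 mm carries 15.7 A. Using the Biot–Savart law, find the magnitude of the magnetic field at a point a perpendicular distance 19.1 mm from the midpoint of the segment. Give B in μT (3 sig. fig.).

For a finite straight segment, B = (μ₀I/4πd)(sinθ₁ + sinθ₂), where θ₁, θ₂ are the angles from the perpendicular to each end.
The perpendicular from the point meets the wire at its midpoint, so each end is L/2 = 0.03325 m away along the wire.
sinθ₁ = 0.03325/√(0.03325²+0.0191²) = 0.8671; sinθ₂ = 0.03325/√(0.03325²+0.0191²) = 0.8671.
B = (4π×10⁻⁷ × 15.7) / (4π × 0.0191) × (0.8671 + 0.8671) = 1.43×10⁻⁴ T.

B ≈ 143 μT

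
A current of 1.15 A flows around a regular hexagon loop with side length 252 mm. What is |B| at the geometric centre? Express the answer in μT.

B ≈ 3.16 μT

Each side is a finite straight segment at perpendicular distance d = a/(2 tan(π/6)) = 0.2182 m from the centre, with end-angles ±π/6.
One side contributes B₁ = (μ₀I/4πd)·2 sin(π/6) = 5.27×10⁻⁷ T.
All 6 sides add in the same direction: B = 6 × 5.27×10⁻⁷ = 3.16×10⁻⁶ T.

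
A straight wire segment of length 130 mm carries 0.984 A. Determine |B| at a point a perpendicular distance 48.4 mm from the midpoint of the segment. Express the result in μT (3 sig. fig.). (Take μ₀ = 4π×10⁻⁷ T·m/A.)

B ≈ 3.26 μT

For a finite straight segment, B = (μ₀I/4πd)(sinθ₁ + sinθ₂), where θ₁, θ₂ are the angles from the perpendicular to each end.
The perpendicular from the point meets the wire at its midpoint, so each end is L/2 = 0.065 m away along the wire.
sinθ₁ = 0.065/√(0.065²+0.0484²) = 0.8021; sinθ₂ = 0.065/√(0.065²+0.0484²) = 0.8021.
B = (4π×10⁻⁷ × 0.984) / (4π × 0.0484) × (0.8021 + 0.8021) = 3.26×10⁻⁶ T.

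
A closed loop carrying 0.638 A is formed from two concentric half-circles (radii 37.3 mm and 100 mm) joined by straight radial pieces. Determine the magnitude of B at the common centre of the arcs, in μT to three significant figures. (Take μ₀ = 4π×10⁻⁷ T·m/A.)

The radial connectors point toward the centre, so dl × r̂ = 0 and they contribute nothing.
Each semicircle gives μ₀I/(4R): inner arc 5.37×10⁻⁶ T, outer arc 2.00×10⁻⁶ T.
The two arcs carry current in opposite angular senses, so their fields oppose: B = |5.37×10⁻⁶ − 2.00×10⁻⁶| = 3.37×10⁻⁶ T.

B ≈ 3.37 μT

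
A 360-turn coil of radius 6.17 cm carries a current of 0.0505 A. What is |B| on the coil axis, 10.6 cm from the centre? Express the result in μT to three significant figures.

For an N-turn flat coil, B = Nμ₀IR²/[2(R²+z²)^(3/2)] with R = 0.0617 m, z = 0.106 m.
B = 360 × 6.55×10⁻⁸ T = 2.36×10⁻⁵ T.

B ≈ 23.6 μT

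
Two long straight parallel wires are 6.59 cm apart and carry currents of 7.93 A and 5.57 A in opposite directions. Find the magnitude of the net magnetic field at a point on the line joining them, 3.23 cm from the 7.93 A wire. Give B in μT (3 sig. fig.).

Each long wire gives B = μ₀I/(2πd). Distances are d₁ = 0.0323 m and d₂ = 0.0336 m.
B₁ = 4.91×10⁻⁵ T, B₂ = 3.32×10⁻⁵ T.
Between antiparallel currents both contributions point the same way, so they add. B = B₁ + B₂ = 4.91×10⁻⁵ + 3.32×10⁻⁵ = 8.23×10⁻⁵ T.

B ≈ 82.3 μT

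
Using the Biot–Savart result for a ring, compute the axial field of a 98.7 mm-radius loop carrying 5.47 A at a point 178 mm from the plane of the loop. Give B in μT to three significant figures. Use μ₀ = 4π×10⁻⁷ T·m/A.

On the axis of a circular loop, B = μ₀IR² / [2(R²+z²)^(3/2)].
R² + z² = (0.0987)² + (0.178)² = 0.04143 m², and (R²+z²)^(3/2) = 8.43×10⁻³ m³.
B = (4π×10⁻⁷ × 5.47 × 0.009742) / (2 × 8.43×10⁻³) = 3.97×10⁻⁶ T.

B ≈ 3.97 μT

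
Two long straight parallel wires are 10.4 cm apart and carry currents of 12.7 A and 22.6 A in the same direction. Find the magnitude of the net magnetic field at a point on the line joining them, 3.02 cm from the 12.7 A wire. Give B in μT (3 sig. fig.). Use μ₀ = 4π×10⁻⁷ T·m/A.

B ≈ 22.9 μT

Each long wire gives B = μ₀I/(2πd). Distances are d₁ = 0.0302 m and d₂ = 0.0738 m.
B₁ = 8.41×10⁻⁵ T, B₂ = 6.12×10⁻⁵ T.
Between parallel currents the two contributions point in opposite directions, so they subtract. B = |B₁ − B₂| = |8.41×10⁻⁵ − 6.12×10⁻⁵| = 2.29×10⁻⁵ T.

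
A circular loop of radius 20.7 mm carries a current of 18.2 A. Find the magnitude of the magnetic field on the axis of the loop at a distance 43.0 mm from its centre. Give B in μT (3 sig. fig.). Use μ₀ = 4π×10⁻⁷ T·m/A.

On the axis of a circular loop, B = μ₀IR² / [2(R²+z²)^(3/2)].
R² + z² = (0.0207)² + (0.043)² = 0.002277 m², and (R²+z²)^(3/2) = 1.09×10⁻⁴ m³.
B = (4π×10⁻⁷ × 18.2 × 0.0004285) / (2 × 1.09×10⁻⁴) = 4.51×10⁻⁵ T.

B ≈ 45.1 μT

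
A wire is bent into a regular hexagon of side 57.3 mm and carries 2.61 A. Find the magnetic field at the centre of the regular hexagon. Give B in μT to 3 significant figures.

B ≈ 31.6 μT

Each side is a finite straight segment at perpendicular distance d = a/(2 tan(π/6)) = 0.04962 m from the centre, with end-angles ±π/6.
One side contributes B₁ = (μ₀I/4πd)·2 sin(π/6) = 5.26×10⁻⁶ T.
All 6 sides add in the same direction: B = 6 × 5.26×10⁻⁶ = 3.16×10⁻⁵ T.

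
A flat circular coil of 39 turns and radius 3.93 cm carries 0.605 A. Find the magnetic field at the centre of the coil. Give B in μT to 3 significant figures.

B ≈ 377 μT

For an N-turn flat coil, B = Nμ₀I/(2R) with R = 0.0393 m.
B = 39 × 9.67×10⁻⁶ T = 3.77×10⁻⁴ T.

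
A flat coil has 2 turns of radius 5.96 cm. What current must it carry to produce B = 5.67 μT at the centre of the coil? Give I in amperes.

I ≈ 0.269 A

For an N-turn coil, B = Nμ₀I/(2R) with R = 0.0596 m, so I = 2RB/(Nμ₀) = 2 × 0.0596 × 5.67×10⁻⁶ / (2 × 4π×10⁻⁷) = 0.269 A.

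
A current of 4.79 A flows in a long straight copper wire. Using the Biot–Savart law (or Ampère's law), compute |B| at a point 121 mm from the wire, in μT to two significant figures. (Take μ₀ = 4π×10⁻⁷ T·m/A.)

For an infinitely long straight wire, B = μ₀I/(2πd).
B = (4π×10⁻⁷ × 4.79) / (2π × 0.121) = 7.92×10⁻⁶ T.

B ≈ 7.9 μT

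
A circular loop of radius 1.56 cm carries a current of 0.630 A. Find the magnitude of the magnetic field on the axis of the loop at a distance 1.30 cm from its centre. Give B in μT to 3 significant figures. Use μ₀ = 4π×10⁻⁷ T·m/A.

On the axis of a circular loop, B = μ₀IR² / [2(R²+z²)^(3/2)].
R² + z² = (0.0156)² + (0.013)² = 0.0004124 m², and (R²+z²)^(3/2) = 8.37×10⁻⁶ m³.
B = (4π×10⁻⁷ × 0.630 × 0.0002434) / (2 × 8.37×10⁻⁶) = 1.15×10⁻⁵ T.

B ≈ 11.5 μT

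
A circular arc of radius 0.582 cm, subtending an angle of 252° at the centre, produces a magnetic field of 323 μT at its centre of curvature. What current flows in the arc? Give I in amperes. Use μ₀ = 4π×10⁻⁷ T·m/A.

I ≈ 4.27 A

For a circular arc, B = μ₀Iφ/(4πR) with φ in radians; here φ = 4.398 rad.
So I = 4πRB/(μ₀φ) = 4π × 0.00582 × 3.23×10⁻⁴ / (4π×10⁻⁷ × 4.398) = 4.27 A.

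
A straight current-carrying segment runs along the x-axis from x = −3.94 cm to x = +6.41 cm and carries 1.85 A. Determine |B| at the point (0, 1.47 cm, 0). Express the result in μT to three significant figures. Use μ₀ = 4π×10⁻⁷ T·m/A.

For a finite straight segment, B = (μ₀I/4πd)(sinθ₁ + sinθ₂), where θ₁, θ₂ are the angles from the perpendicular to each end.
The perpendicular distance is d = 0.0147 m; the end-offsets along the wire are a = 0.0394 m and b = 0.0641 m.
sinθ₁ = 0.0394/√(0.0394²+0.0147²) = 0.9369; sinθ₂ = 0.0641/√(0.0641²+0.0147²) = 0.9747.
B = (4π×10⁻⁷ × 1.85) / (4π × 0.0147) × (0.9369 + 0.9747) = 2.41×10⁻⁵ T.

B ≈ 24.1 μT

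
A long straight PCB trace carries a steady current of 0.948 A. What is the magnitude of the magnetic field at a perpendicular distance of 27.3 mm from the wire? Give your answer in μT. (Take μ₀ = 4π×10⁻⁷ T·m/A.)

For an infinitely long straight wire, B = μ₀I/(2πd).
B = (4π×10⁻⁷ × 0.948) / (2π × 0.0273) = 6.95×10⁻⁶ T.

B ≈ 6.95 μT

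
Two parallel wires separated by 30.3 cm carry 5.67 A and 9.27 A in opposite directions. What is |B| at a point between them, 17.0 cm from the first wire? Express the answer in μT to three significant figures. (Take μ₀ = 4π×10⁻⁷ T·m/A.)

Each long wire gives B = μ₀I/(2πd). Distances are d₁ = 0.17 m and d₂ = 0.133 m.
B₁ = 6.67×10⁻⁶ T, B₂ = 1.39×10⁻⁵ T.
Between antiparallel currents both contributions point the same way, so they add. B = B₁ + B₂ = 6.67×10⁻⁶ + 1.39×10⁻⁵ = 2.06×10⁻⁵ T.

B ≈ 20.6 μT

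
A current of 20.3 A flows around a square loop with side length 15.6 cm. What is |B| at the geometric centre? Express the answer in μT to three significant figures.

Each side is a finite straight segment at perpendicular distance d = a/(2 tan(π/4)) = 0.078 m from the centre, with end-angles ±π/4.
One side contributes B₁ = (μ₀I/4πd)·2 sin(π/4) = 3.68×10⁻⁵ T.
All 4 sides add in the same direction: B = 4 × 3.68×10⁻⁵ = 1.47×10⁻⁴ T.

B ≈ 147 μT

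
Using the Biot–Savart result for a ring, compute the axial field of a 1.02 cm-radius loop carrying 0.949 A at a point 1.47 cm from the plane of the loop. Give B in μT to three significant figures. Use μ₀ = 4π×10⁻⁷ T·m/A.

On the axis of a circular loop, B = μ₀IR² / [2(R²+z²)^(3/2)].
R² + z² = (0.0102)² + (0.0147)² = 0.0003201 m², and (R²+z²)^(3/2) = 5.73×10⁻⁶ m³.
B = (4π×10⁻⁷ × 0.949 × 0.000104) / (2 × 5.73×10⁻⁶) = 1.08×10⁻⁵ T.

B ≈ 10.8 μT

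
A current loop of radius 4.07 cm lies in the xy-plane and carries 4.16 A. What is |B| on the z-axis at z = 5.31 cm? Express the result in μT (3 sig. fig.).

On the axis of a circular loop, B = μ₀IR² / [2(R²+z²)^(3/2)].
R² + z² = (0.0407)² + (0.0531)² = 0.004476 m², and (R²+z²)^(3/2) = 2.99×10⁻⁴ m³.
B = (4π×10⁻⁷ × 4.16 × 0.001656) / (2 × 2.99×10⁻⁴) = 1.45×10⁻⁵ T.

B ≈ 14.5 μT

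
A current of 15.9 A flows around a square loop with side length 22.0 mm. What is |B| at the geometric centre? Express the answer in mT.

Each side is a finite straight segment at perpendicular distance d = a/(2 tan(π/4)) = 0.011 m from the centre, with end-angles ±π/4.
One side contributes B₁ = (μ₀I/4πd)·2 sin(π/4) = 2.04×10⁻⁴ T.
All 4 sides add in the same direction: B = 4 × 2.04×10⁻⁴ = 8.18×10⁻⁴ T.

B ≈ 0.818 mT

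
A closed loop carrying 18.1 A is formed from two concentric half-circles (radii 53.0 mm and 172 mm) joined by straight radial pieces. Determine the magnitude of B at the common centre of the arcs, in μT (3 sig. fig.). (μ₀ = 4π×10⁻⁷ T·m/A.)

The radial connectors point toward the centre, so dl × r̂ = 0 and they contribute nothing.
Each semicircle gives μ₀I/(4R): inner arc 1.07×10⁻⁴ T, outer arc 3.31×10⁻⁵ T.
The two arcs carry current in opposite angular senses, so their fields oppose: B = |1.07×10⁻⁴ − 3.31×10⁻⁵| = 7.42×10⁻⁵ T.

B ≈ 74.2 μT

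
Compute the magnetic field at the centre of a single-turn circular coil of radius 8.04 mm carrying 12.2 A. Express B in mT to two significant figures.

At the centre of a circular loop the Biot–Savart law gives B = μ₀I/(2R).
B = (4π×10⁻⁷ × 12.2) / (2 × 0.00804) = 9.53×10⁻⁴ T.

B ≈ 0.95 mT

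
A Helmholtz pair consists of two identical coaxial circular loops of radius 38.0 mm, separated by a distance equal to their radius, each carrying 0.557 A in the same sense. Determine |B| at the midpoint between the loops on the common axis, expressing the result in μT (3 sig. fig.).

B ≈ 13.2 μT

Each loop contributes B = μ₀IR²/[2(R²+z²)^(3/2)] on the axis, with z measured from that loop.
Loop 1 (z = 0.019 m): B₁ = 6.59×10⁻⁶ T. Loop 2 (z = 0.019 m): B₂ = 6.59×10⁻⁶ T.
The fields add: B = B₁ + B₂ = 1.32×10⁻⁵ T.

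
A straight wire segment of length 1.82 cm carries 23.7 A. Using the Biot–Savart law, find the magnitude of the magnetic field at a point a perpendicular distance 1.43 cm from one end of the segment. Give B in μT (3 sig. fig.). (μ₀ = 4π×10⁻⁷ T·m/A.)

B ≈ 130 μT

For a finite straight segment, B = (μ₀I/4πd)(sinθ₁ + sinθ₂), where θ₁, θ₂ are the angles from the perpendicular to each end.
The perpendicular foot is at one end, so the two end-offsets along the wire are 0 and L = 0.0182 m.
sinθ₁ = 0/√(0²+0.0143²) = 0.0000; sinθ₂ = 0.0182/√(0.0182²+0.0143²) = 0.7863.
B = (4π×10⁻⁷ × 23.7) / (4π × 0.0143) × (0.0000 + 0.7863) = 1.30×10⁻⁴ T.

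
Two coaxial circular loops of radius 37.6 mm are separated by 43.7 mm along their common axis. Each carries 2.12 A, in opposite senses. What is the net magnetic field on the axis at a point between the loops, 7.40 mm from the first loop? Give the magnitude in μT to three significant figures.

B ≈ 20.3 μT

Each loop contributes B = μ₀IR²/[2(R²+z²)^(3/2)] on the axis, with z measured from that loop.
Loop 1 (z = 0.0074 m): B₁ = 3.35×10⁻⁵ T. Loop 2 (z = 0.0363 m): B₂ = 1.32×10⁻⁵ T.
The fields oppose: B = |B₁ − B₂| = 2.03×10⁻⁵ T.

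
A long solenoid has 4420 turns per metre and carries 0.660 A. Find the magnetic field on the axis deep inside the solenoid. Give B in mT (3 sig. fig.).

B ≈ 3.67 mT

Inside a long solenoid, B = μ₀nI with n = 4420 turns/m.
B = 4π×10⁻⁷ × 4420 × 0.660 = 3.67×10⁻³ T.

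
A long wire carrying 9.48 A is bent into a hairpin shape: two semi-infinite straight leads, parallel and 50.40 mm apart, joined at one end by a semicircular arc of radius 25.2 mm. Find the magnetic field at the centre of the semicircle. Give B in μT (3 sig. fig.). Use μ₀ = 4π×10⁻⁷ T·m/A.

B ≈ 193 μT

The semicircular arc contributes B_arc = μ₀I·π/(4πR) = μ₀I/(4R) = 1.18×10⁻⁴ T.
Each semi-infinite lead is at perpendicular distance R = 0.0252 m from the centre, with the perpendicular foot at its near end, so it contributes μ₀I/(4πR); both point the same way, together 7.52×10⁻⁵ T.
Arc and leads all point the same direction: B = 1.18×10⁻⁴ + 7.52×10⁻⁵ = 1.93×10⁻⁴ T.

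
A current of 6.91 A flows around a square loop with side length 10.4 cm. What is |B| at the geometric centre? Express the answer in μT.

Each side is a finite straight segment at perpendicular distance d = a/(2 tan(π/4)) = 0.052 m from the centre, with end-angles ±π/4.
One side contributes B₁ = (μ₀I/4πd)·2 sin(π/4) = 1.88×10⁻⁵ T.
All 4 sides add in the same direction: B = 4 × 1.88×10⁻⁵ = 7.52×10⁻⁵ T.

B ≈ 75.2 μT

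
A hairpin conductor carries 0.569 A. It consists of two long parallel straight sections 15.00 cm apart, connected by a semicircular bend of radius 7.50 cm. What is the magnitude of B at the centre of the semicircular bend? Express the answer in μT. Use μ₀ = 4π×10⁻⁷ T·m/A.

The semicircular arc contributes B_arc = μ₀I·π/(4πR) = μ₀I/(4R) = 2.38×10⁻⁶ T.
Each semi-infinite lead is at perpendicular distance R = 0.075 m from the centre, with the perpendicular foot at its near end, so it contributes μ₀I/(4πR); both point the same way, together 1.52×10⁻⁶ T.
Arc and leads all point the same direction: B = 2.38×10⁻⁶ + 1.52×10⁻⁶ = 3.90×10⁻⁶ T.

B ≈ 3.90 μT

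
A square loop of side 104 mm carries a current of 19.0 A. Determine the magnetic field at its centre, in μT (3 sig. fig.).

B ≈ 207 μT

Each side is a finite straight segment at perpendicular distance d = a/(2 tan(π/4)) = 0.052 m from the centre, with end-angles ±π/4.
One side contributes B₁ = (μ₀I/4πd)·2 sin(π/4) = 5.17×10⁻⁵ T.
All 4 sides add in the same direction: B = 4 × 5.17×10⁻⁵ = 2.07×10⁻⁴ T.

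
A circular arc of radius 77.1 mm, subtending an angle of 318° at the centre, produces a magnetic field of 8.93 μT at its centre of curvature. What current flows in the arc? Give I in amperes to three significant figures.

For a circular arc, B = μ₀Iφ/(4πR) with φ in radians; here φ = 5.55 rad.
So I = 4πRB/(μ₀φ) = 4π × 0.0771 × 8.93×10⁻⁶ / (4π×10⁻⁷ × 5.55) = 1.24 A.

I ≈ 1.24 A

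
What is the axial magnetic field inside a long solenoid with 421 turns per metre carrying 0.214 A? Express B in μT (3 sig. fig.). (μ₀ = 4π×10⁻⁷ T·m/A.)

Inside a long solenoid, B = μ₀nI with n = 421 turns/m.
B = 4π×10⁻⁷ × 421 × 0.214 = 1.13×10⁻⁴ T.

B ≈ 113 μT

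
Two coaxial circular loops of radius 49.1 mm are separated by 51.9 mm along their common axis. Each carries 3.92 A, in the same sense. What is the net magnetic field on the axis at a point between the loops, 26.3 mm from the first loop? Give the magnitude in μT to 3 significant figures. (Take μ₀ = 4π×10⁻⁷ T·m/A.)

Each loop contributes B = μ₀IR²/[2(R²+z²)^(3/2)] on the axis, with z measured from that loop.
Loop 1 (z = 0.0263 m): B₁ = 3.44×10⁻⁵ T. Loop 2 (z = 0.0256 m): B₂ = 3.50×10⁻⁵ T.
The fields add: B = B₁ + B₂ = 6.93×10⁻⁵ T.

B ≈ 69.3 μT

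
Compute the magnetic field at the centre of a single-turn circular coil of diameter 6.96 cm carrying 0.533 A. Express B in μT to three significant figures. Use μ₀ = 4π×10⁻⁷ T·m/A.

At the centre of a circular loop the Biot–Savart law gives B = μ₀I/(2R) (so R = 0.0348 m).
B = (4π×10⁻⁷ × 0.533) / (2 × 0.0348) = 9.62×10⁻⁶ T.

B ≈ 9.62 μT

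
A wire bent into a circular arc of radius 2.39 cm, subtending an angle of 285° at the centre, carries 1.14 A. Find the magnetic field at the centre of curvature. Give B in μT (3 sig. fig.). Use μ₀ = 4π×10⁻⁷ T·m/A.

The Biot–Savart field of a circular arc at its centre is B = μ₀Iφ/(4πR), with φ = 4.974 rad.
B = (4π×10⁻⁷ × 1.14 × 4.974) / (4π × 0.0239) = 2.37×10⁻⁵ T.

B ≈ 23.7 μT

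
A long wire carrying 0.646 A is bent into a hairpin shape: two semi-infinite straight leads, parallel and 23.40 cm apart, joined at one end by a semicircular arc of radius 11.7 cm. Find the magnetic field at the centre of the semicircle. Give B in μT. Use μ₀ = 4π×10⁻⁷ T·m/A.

B ≈ 2.84 μT

The semicircular arc contributes B_arc = μ₀I·π/(4πR) = μ₀I/(4R) = 1.73×10⁻⁶ T.
Each semi-infinite lead is at perpendicular distance R = 0.117 m from the centre, with the perpendicular foot at its near end, so it contributes μ₀I/(4πR); both point the same way, together 1.10×10⁻⁶ T.
Arc and leads all point the same direction: B = 1.73×10⁻⁶ + 1.10×10⁻⁶ = 2.84×10⁻⁶ T.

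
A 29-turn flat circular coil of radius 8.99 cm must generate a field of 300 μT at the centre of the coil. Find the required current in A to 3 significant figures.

For an N-turn coil, B = Nμ₀I/(2R) with R = 0.0899 m, so I = 2RB/(Nμ₀) = 2 × 0.0899 × 3.00×10⁻⁴ / (29 × 4π×10⁻⁷) = 1.48 A.

I ≈ 1.48 A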